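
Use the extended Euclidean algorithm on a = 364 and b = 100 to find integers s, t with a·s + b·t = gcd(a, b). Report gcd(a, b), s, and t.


Euclidean algorithm on (364, 100) — divide until remainder is 0:
  364 = 3 · 100 + 64
  100 = 1 · 64 + 36
  64 = 1 · 36 + 28
  36 = 1 · 28 + 8
  28 = 3 · 8 + 4
  8 = 2 · 4 + 0
gcd(364, 100) = 4.
Track Bezout coefficients alongside the remainders: start with r₀ = 364 = a·1 + b·0 (s = 1, t = 0) and r₁ = 100 = a·0 + b·1 (s = 0, t = 1); each new remainder r_{k+1} = r_{k-1} − q_k·r_k inherits s_{k+1} = s_{k-1} − q_k·s_k, t_{k+1} = t_{k-1} − q_k·t_k, so r_k = a·s_k + b·t_k at every step:
  q = 3: r = 64, s = 1 − 3·0 = 1, t = 0 − 3·1 = -3  (check: 364·1 + 100·(-3) = 64)
  q = 1: r = 36, s = 0 − 1·1 = -1, t = 1 − 1·(-3) = 4  (check: 364·(-1) + 100·4 = 36)
  q = 1: r = 28, s = 1 − 1·(-1) = 2, t = -3 − 1·4 = -7  (check: 364·2 + 100·(-7) = 28)
  q = 1: r = 8, s = -1 − 1·2 = -3, t = 4 − 1·(-7) = 11  (check: 364·(-3) + 100·11 = 8)
  q = 3: r = 4, s = 2 − 3·(-3) = 11, t = -7 − 3·11 = -40  (check: 364·11 + 100·(-40) = 4)
The row with r = 4 (the gcd) gives the Bezout coefficients s = 11, t = -40.
Result: 364 · (11) + 100 · (-40) = 4.

gcd(364, 100) = 4; s = 11, t = -40 (check: 364·11 + 100·(-40) = 4).


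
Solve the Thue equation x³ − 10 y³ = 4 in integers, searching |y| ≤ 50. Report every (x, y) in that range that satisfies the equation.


The equation is x³ - 10y³ = 4. For fixed y, x³ = 10·y³ + 4, so a solution requires the RHS to be a perfect cube.
Strategy: iterate y from -50 to 50, compute RHS = 10·y³ + 4, and check whether it is a (positive or negative) perfect cube.
Check small values of y:
  y = 0: RHS = 4 is not a perfect cube.
  y = 1: RHS = 14 is not a perfect cube.
  y = -1: RHS = -6 is not a perfect cube.
  y = 2: RHS = 84 is not a perfect cube.
  y = -2: RHS = -76 is not a perfect cube.
  y = 3: RHS = 274 is not a perfect cube.
  y = -3: RHS = -266 is not a perfect cube.
Continuing the search up to |y| = 50 finds no solutions either.
No (x, y) in the scanned range satisfies the equation.

No integer solutions with |y| ≤ 50.


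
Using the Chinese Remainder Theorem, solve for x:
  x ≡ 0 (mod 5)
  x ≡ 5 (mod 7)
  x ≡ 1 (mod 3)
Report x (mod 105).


Moduli 5, 7, 3 are pairwise coprime; by CRT there is a unique solution modulo M = 5 · 7 · 3 = 105.
Solve pairwise, accumulating the modulus:
  Start with x ≡ 0 (mod 5).
  Combine with x ≡ 5 (mod 7): since gcd(5, 7) = 1, we get a unique residue mod 35.
    Write x = 0 + 5·t and substitute into x ≡ 5 (mod 7): 5·t ≡ 5 − 0 = 5 (mod 7).
    The inverse of 5 mod 7 is 3 (since 5·3 = 15 = 2·7 + 1), so t ≡ 3·5 = 15 ≡ 1 (mod 7).
    Then x = 0 + 5·1 = 5, valid modulo lcm(5, 7) = 35: x ≡ 5 (mod 35).
  Combine with x ≡ 1 (mod 3): since gcd(35, 3) = 1, we get a unique residue mod 105.
    Write x = 5 + 35·t and substitute into x ≡ 1 (mod 3): 35·t ≡ 1 − 5 = -4 (mod 3).
    Reduce coefficients mod 3: 2·t ≡ 2 (mod 3).
    The inverse of 2 mod 3 is 2 (since 2·2 = 4 = 1·3 + 1), so t ≡ 2·2 = 4 ≡ 1 (mod 3).
    Then x = 5 + 35·1 = 40, valid modulo lcm(35, 3) = 105: x ≡ 40 (mod 105).
Verify: 40 mod 5 = 0 ✓, 40 mod 7 = 5 ✓, 40 mod 3 = 1 ✓.

x ≡ 40 (mod 105).


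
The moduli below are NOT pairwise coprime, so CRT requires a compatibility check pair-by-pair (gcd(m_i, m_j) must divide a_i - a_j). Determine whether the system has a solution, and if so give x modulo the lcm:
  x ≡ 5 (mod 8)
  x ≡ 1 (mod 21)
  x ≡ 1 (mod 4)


Moduli 8, 21, 4 are not pairwise coprime, so CRT works modulo lcm(m_i) when all pairwise compatibility conditions hold.
Pairwise compatibility: gcd(m_i, m_j) must divide a_i - a_j for every pair.
Merge one congruence at a time:
  Start: x ≡ 5 (mod 8).
  Combine with x ≡ 1 (mod 21): gcd(8, 21) = 1; 1 - 5 = -4, which IS divisible by 1, so compatible.
    Write x = 5 + 8·t and substitute into x ≡ 1 (mod 21): 8·t ≡ 1 − 5 = -4 (mod 21).
    Reduce coefficients mod 21: 8·t ≡ 17 (mod 21).
    The inverse of 8 mod 21 is 8 (since 8·8 = 64 = 3·21 + 1), so t ≡ 8·17 = 136 ≡ 10 (mod 21).
    Then x = 5 + 8·10 = 85, valid modulo lcm(8, 21) = 168: x ≡ 85 (mod 168).
  Combine with x ≡ 1 (mod 4): gcd(168, 4) = 4; 1 - 85 = -84, which IS divisible by 4, so compatible.
    Write x = 85 + 168·t and substitute into x ≡ 1 (mod 4): 168·t ≡ 1 − 85 = -84 (mod 4).
    Divide the congruence (and modulus) by g = 4: 42·t ≡ -21 (mod 1).
    Modulo 1 every t works; take t = 0.
    Then x = 85 + 168·0 = 85, valid modulo lcm(168, 4) = 168: x ≡ 85 (mod 168).
Verify: 85 mod 8 = 5, 85 mod 21 = 1, 85 mod 4 = 1.

x ≡ 85 (mod 168).


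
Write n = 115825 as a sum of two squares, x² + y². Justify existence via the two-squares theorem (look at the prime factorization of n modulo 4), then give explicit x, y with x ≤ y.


Step 1: Factor n = 115825 = 5^2 · 41 · 113.
Step 2: Check the mod-4 condition on each prime factor: 5 ≡ 1 (mod 4), exponent 2; 41 ≡ 1 (mod 4), exponent 1; 113 ≡ 1 (mod 4), exponent 1.
All primes ≡ 3 (mod 4) appear to even exponent (or don't appear), so by the two-squares theorem n IS expressible as a sum of two squares.
Step 3: Build a representation. Group n = k² · m with k = 5 and m = 41 · 113 = 4633 (a product of primes ≡ 1 (mod 4)); a representation of m scales to one of n via (k·x)² + (k·y)² = k²(x² + y²). Each prime p ≡ 1 (mod 4) is itself a sum of two squares; find a² by testing p − a² for a perfect square:
  41: 41 − 1² = 40, 41 − 2² = 37, 41 − 3² = 32, 41 − 4² = 25 = 5² ⇒ 41 = 4² + 5².
  113: 113 − 1² = 112, 113 − 2² = 109, 113 − 3² = 104, 113 − 4² = 97, 113 − 5² = 88, 113 − 6² = 77, 113 − 7² = 64 = 8² ⇒ 113 = 7² + 8².
  Combine using the Brahmagupta–Fibonacci identity (a² + b²)(c² + d²) = (ac − bd)² + (ad + bc)² = (ac + bd)² + (ad − bc)²:
  41 · 113 = 4633: from (4² + 5²)(7² + 8²), take (4·7 − 5·8, 4·8 + 5·7) = (28 − 40, 32 + 35) = (-12, 67); dropping signs (only squares matter) gives (12, 67); check 12² + 67² = 144 + 4489 = 4633 ✓.
  Scale by k = 5: (5·12, 5·67) = (60, 335).
Step 4: Order so x ≤ y and verify: 60² + 335² = 3600 + 112225 = 115825 = n. ✓

n = 115825 = 60² + 335² (one valid representation with x ≤ y).


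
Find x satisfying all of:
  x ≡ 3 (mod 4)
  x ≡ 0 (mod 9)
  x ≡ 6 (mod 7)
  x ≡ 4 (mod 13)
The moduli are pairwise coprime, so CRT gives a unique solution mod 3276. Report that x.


Product of moduli M = 4 · 9 · 7 · 13 = 3276.
Merge one congruence at a time:
  Start: x ≡ 3 (mod 4).
  Combine with x ≡ 0 (mod 9); new modulus lcm = 36.
    Write x = 3 + 4·t and substitute into x ≡ 0 (mod 9): 4·t ≡ 0 − 3 = -3 (mod 9).
    Reduce coefficients mod 9: 4·t ≡ 6 (mod 9).
    The inverse of 4 mod 9 is 7 (since 4·7 = 28 = 3·9 + 1), so t ≡ 7·6 = 42 ≡ 6 (mod 9).
    Then x = 3 + 4·6 = 27, valid modulo lcm(4, 9) = 36: x ≡ 27 (mod 36).
  Combine with x ≡ 6 (mod 7); new modulus lcm = 252.
    Write x = 27 + 36·t and substitute into x ≡ 6 (mod 7): 36·t ≡ 6 − 27 = -21 (mod 7).
    Reduce coefficients mod 7: 1·t ≡ 0 (mod 7).
    So t ≡ 0 (mod 7).
    Then x = 27 + 36·0 = 27, valid modulo lcm(36, 7) = 252: x ≡ 27 (mod 252).
  Combine with x ≡ 4 (mod 13); new modulus lcm = 3276.
    Write x = 27 + 252·t and substitute into x ≡ 4 (mod 13): 252·t ≡ 4 − 27 = -23 (mod 13).
    Reduce coefficients mod 13: 5·t ≡ 3 (mod 13).
    The inverse of 5 mod 13 is 8 (since 5·8 = 40 = 3·13 + 1), so t ≡ 8·3 = 24 ≡ 11 (mod 13).
    Then x = 27 + 252·11 = 2799, valid modulo lcm(252, 13) = 3276: x ≡ 2799 (mod 3276).
Verify against each original: 2799 mod 4 = 3, 2799 mod 9 = 0, 2799 mod 7 = 6, 2799 mod 13 = 4.

x ≡ 2799 (mod 3276).


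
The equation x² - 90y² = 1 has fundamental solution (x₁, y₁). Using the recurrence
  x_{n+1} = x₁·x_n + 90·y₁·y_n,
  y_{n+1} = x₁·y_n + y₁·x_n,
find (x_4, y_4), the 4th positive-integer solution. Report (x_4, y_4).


Step 1: Find the fundamental solution (x₁, y₁) of x² - 90y² = 1.
  Expand √90 as a continued fraction. a₀ = ⌊√90⌋ = 9; iterate m_{k+1} = d_k·a_k − m_k, d_{k+1} = (90 − m_{k+1}²)/d_k, a_{k+1} = ⌊(a₀ + m_{k+1})/d_{k+1}⌋ (starting m₀ = 0, d₀ = 1), with convergents p_k = a_k·p_{k-1} + p_{k-2}, q_k = a_k·q_{k-1} + q_{k-2} (p₋₁ = 1, q₋₁ = 0):
  k = 0: a₀ = 9; p₀/q₀ = 9/1; p₀² − 90·q₀² = 81 − 90 = -9.
  k = 1: m = 9, d = 9, a = ⌊(9 + 9)/9⌋ = 2; p/q = (2·9 + 1)/(2·1 + 0) = 19/2; p² − 90·q² = 361 − 360 = 1.
  The first convergent with p² − 90·q² = 1 gives the fundamental solution (x₁, y₁) = (19, 2).
Step 2: Apply the recurrence (x_{n+1}, y_{n+1}) = (x₁x_n + 90y₁y_n, x₁y_n + y₁x_n) repeatedly.
  From (x_1, y_1) = (19, 2): x_2 = 19·19 + 90·2·2 = 721; y_2 = 19·2 + 2·19 = 76.
  From (x_2, y_2) = (721, 76): x_3 = 19·721 + 90·2·76 = 27379; y_3 = 19·76 + 2·721 = 2886.
  From (x_3, y_3) = (27379, 2886): x_4 = 19·27379 + 90·2·2886 = 1039681; y_4 = 19·2886 + 2·27379 = 109592.
Step 3: Verify x_4² - 90·y_4² = 1080936581761 - 1080936581760 = 1 (should be 1). ✓

(x_1, y_1) = (19, 2); (x_4, y_4) = (1039681, 109592).


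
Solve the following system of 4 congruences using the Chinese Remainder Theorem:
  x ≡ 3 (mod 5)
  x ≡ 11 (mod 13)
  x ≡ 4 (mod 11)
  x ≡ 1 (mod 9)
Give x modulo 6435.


Product of moduli M = 5 · 13 · 11 · 9 = 6435.
Merge one congruence at a time:
  Start: x ≡ 3 (mod 5).
  Combine with x ≡ 11 (mod 13); new modulus lcm = 65.
    Write x = 3 + 5·t and substitute into x ≡ 11 (mod 13): 5·t ≡ 11 − 3 = 8 (mod 13).
    The inverse of 5 mod 13 is 8 (since 5·8 = 40 = 3·13 + 1), so t ≡ 8·8 = 64 ≡ 12 (mod 13).
    Then x = 3 + 5·12 = 63, valid modulo lcm(5, 13) = 65: x ≡ 63 (mod 65).
  Combine with x ≡ 4 (mod 11); new modulus lcm = 715.
    Write x = 63 + 65·t and substitute into x ≡ 4 (mod 11): 65·t ≡ 4 − 63 = -59 (mod 11).
    Reduce coefficients mod 11: 10·t ≡ 7 (mod 11).
    The inverse of 10 mod 11 is 10 (since 10·10 = 100 = 9·11 + 1), so t ≡ 10·7 = 70 ≡ 4 (mod 11).
    Then x = 63 + 65·4 = 323, valid modulo lcm(65, 11) = 715: x ≡ 323 (mod 715).
  Combine with x ≡ 1 (mod 9); new modulus lcm = 6435.
    Write x = 323 + 715·t and substitute into x ≡ 1 (mod 9): 715·t ≡ 1 − 323 = -322 (mod 9).
    Reduce coefficients mod 9: 4·t ≡ 2 (mod 9).
    The inverse of 4 mod 9 is 7 (since 4·7 = 28 = 3·9 + 1), so t ≡ 7·2 = 14 ≡ 5 (mod 9).
    Then x = 323 + 715·5 = 3898, valid modulo lcm(715, 9) = 6435: x ≡ 3898 (mod 6435).
Verify against each original: 3898 mod 5 = 3, 3898 mod 13 = 11, 3898 mod 11 = 4, 3898 mod 9 = 1.

x ≡ 3898 (mod 6435).


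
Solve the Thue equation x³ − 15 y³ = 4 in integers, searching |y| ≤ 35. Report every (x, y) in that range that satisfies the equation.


The equation is x³ - 15y³ = 4. For fixed y, x³ = 15·y³ + 4, so a solution requires the RHS to be a perfect cube.
Strategy: iterate y from -35 to 35, compute RHS = 15·y³ + 4, and check whether it is a (positive or negative) perfect cube.
Check small values of y:
  y = 0: RHS = 4 is not a perfect cube.
  y = 1: RHS = 19 is not a perfect cube.
  y = -1: RHS = -11 is not a perfect cube.
  y = 2: RHS = 124 is not a perfect cube.
  y = -2: RHS = -116 is not a perfect cube.
  y = 3: RHS = 409 is not a perfect cube.
  y = -3: RHS = -401 is not a perfect cube.
Continuing the search up to |y| = 35 finds no solutions either.
No (x, y) in the scanned range satisfies the equation.

No integer solutions with |y| ≤ 35.


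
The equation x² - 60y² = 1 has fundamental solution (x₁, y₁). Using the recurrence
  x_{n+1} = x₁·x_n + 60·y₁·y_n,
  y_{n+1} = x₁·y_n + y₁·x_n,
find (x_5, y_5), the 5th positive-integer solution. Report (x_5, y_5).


Step 1: Find the fundamental solution (x₁, y₁) of x² - 60y² = 1.
  Expand √60 as a continued fraction. a₀ = ⌊√60⌋ = 7; iterate m_{k+1} = d_k·a_k − m_k, d_{k+1} = (60 − m_{k+1}²)/d_k, a_{k+1} = ⌊(a₀ + m_{k+1})/d_{k+1}⌋ (starting m₀ = 0, d₀ = 1), with convergents p_k = a_k·p_{k-1} + p_{k-2}, q_k = a_k·q_{k-1} + q_{k-2} (p₋₁ = 1, q₋₁ = 0):
  k = 0: a₀ = 7; p₀/q₀ = 7/1; p₀² − 60·q₀² = 49 − 60 = -11.
  k = 1: m = 7, d = 11, a = ⌊(7 + 7)/11⌋ = 1; p/q = (1·7 + 1)/(1·1 + 0) = 8/1; p² − 60·q² = 64 − 60 = 4.
  k = 2: m = 4, d = 4, a = ⌊(7 + 4)/4⌋ = 2; p/q = (2·8 + 7)/(2·1 + 1) = 23/3; p² − 60·q² = 529 − 540 = -11.
  k = 3: m = 4, d = 11, a = ⌊(7 + 4)/11⌋ = 1; p/q = (1·23 + 8)/(1·3 + 1) = 31/4; p² − 60·q² = 961 − 960 = 1.
  The first convergent with p² − 60·q² = 1 gives the fundamental solution (x₁, y₁) = (31, 4).
Step 2: Apply the recurrence (x_{n+1}, y_{n+1}) = (x₁x_n + 60y₁y_n, x₁y_n + y₁x_n) repeatedly.
  From (x_1, y_1) = (31, 4): x_2 = 31·31 + 60·4·4 = 1921; y_2 = 31·4 + 4·31 = 248.
  From (x_2, y_2) = (1921, 248): x_3 = 31·1921 + 60·4·248 = 119071; y_3 = 31·248 + 4·1921 = 15372.
  From (x_3, y_3) = (119071, 15372): x_4 = 31·119071 + 60·4·15372 = 7380481; y_4 = 31·15372 + 4·119071 = 952816.
  From (x_4, y_4) = (7380481, 952816): x_5 = 31·7380481 + 60·4·952816 = 457470751; y_5 = 31·952816 + 4·7380481 = 59059220.
Step 3: Verify x_5² - 60·y_5² = 209279488020504001 - 209279488020504000 = 1 (should be 1). ✓

(x_1, y_1) = (31, 4); (x_5, y_5) = (457470751, 59059220).


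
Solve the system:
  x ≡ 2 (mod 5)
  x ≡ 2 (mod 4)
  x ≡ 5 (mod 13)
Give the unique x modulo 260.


Moduli 5, 4, 13 are pairwise coprime; by CRT there is a unique solution modulo M = 5 · 4 · 13 = 260.
Solve pairwise, accumulating the modulus:
  Start with x ≡ 2 (mod 5).
  Combine with x ≡ 2 (mod 4): since gcd(5, 4) = 1, we get a unique residue mod 20.
    Write x = 2 + 5·t and substitute into x ≡ 2 (mod 4): 5·t ≡ 2 − 2 = 0 (mod 4).
    Reduce coefficients mod 4: 1·t ≡ 0 (mod 4).
    So t ≡ 0 (mod 4).
    Then x = 2 + 5·0 = 2, valid modulo lcm(5, 4) = 20: x ≡ 2 (mod 20).
  Combine with x ≡ 5 (mod 13): since gcd(20, 13) = 1, we get a unique residue mod 260.
    Write x = 2 + 20·t and substitute into x ≡ 5 (mod 13): 20·t ≡ 5 − 2 = 3 (mod 13).
    Reduce coefficients mod 13: 7·t ≡ 3 (mod 13).
    The inverse of 7 mod 13 is 2 (since 7·2 = 14 = 1·13 + 1), so t ≡ 2·3 = 6 ≡ 6 (mod 13).
    Then x = 2 + 20·6 = 122, valid modulo lcm(20, 13) = 260: x ≡ 122 (mod 260).
Verify: 122 mod 5 = 2 ✓, 122 mod 4 = 2 ✓, 122 mod 13 = 5 ✓.

x ≡ 122 (mod 260).


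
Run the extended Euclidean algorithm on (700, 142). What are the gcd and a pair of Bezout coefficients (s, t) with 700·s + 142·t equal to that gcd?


Euclidean algorithm on (700, 142) — divide until remainder is 0:
  700 = 4 · 142 + 132
  142 = 1 · 132 + 10
  132 = 13 · 10 + 2
  10 = 5 · 2 + 0
gcd(700, 142) = 2.
Track Bezout coefficients alongside the remainders: start with r₀ = 700 = a·1 + b·0 (s = 1, t = 0) and r₁ = 142 = a·0 + b·1 (s = 0, t = 1); each new remainder r_{k+1} = r_{k-1} − q_k·r_k inherits s_{k+1} = s_{k-1} − q_k·s_k, t_{k+1} = t_{k-1} − q_k·t_k, so r_k = a·s_k + b·t_k at every step:
  q = 4: r = 132, s = 1 − 4·0 = 1, t = 0 − 4·1 = -4  (check: 700·1 + 142·(-4) = 132)
  q = 1: r = 10, s = 0 − 1·1 = -1, t = 1 − 1·(-4) = 5  (check: 700·(-1) + 142·5 = 10)
  q = 13: r = 2, s = 1 − 13·(-1) = 14, t = -4 − 13·5 = -69  (check: 700·14 + 142·(-69) = 2)
The row with r = 2 (the gcd) gives the Bezout coefficients s = 14, t = -69.
Result: 700 · (14) + 142 · (-69) = 2.

gcd(700, 142) = 2; s = 14, t = -69 (check: 700·14 + 142·(-69) = 2).


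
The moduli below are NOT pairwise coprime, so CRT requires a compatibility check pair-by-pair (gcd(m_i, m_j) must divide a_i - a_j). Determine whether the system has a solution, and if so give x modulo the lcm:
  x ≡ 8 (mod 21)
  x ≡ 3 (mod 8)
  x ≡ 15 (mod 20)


Moduli 21, 8, 20 are not pairwise coprime, so CRT works modulo lcm(m_i) when all pairwise compatibility conditions hold.
Pairwise compatibility: gcd(m_i, m_j) must divide a_i - a_j for every pair.
Merge one congruence at a time:
  Start: x ≡ 8 (mod 21).
  Combine with x ≡ 3 (mod 8): gcd(21, 8) = 1; 3 - 8 = -5, which IS divisible by 1, so compatible.
    Write x = 8 + 21·t and substitute into x ≡ 3 (mod 8): 21·t ≡ 3 − 8 = -5 (mod 8).
    Reduce coefficients mod 8: 5·t ≡ 3 (mod 8).
    The inverse of 5 mod 8 is 5 (since 5·5 = 25 = 3·8 + 1), so t ≡ 5·3 = 15 ≡ 7 (mod 8).
    Then x = 8 + 21·7 = 155, valid modulo lcm(21, 8) = 168: x ≡ 155 (mod 168).
  Combine with x ≡ 15 (mod 20): gcd(168, 20) = 4; 15 - 155 = -140, which IS divisible by 4, so compatible.
    Write x = 155 + 168·t and substitute into x ≡ 15 (mod 20): 168·t ≡ 15 − 155 = -140 (mod 20).
    Divide the congruence (and modulus) by g = 4: 42·t ≡ -35 (mod 5).
    Reduce coefficients mod 5: 2·t ≡ 0 (mod 5).
    The inverse of 2 mod 5 is 3 (since 2·3 = 6 = 1·5 + 1), so t ≡ 3·0 = 0 ≡ 0 (mod 5).
    Then x = 155 + 168·0 = 155, valid modulo lcm(168, 20) = 840: x ≡ 155 (mod 840).
Verify: 155 mod 21 = 8, 155 mod 8 = 3, 155 mod 20 = 15.

x ≡ 155 (mod 840).


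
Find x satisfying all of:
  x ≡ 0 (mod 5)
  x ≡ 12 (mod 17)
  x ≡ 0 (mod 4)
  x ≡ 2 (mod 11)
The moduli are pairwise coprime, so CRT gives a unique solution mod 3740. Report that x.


Product of moduli M = 5 · 17 · 4 · 11 = 3740.
Merge one congruence at a time:
  Start: x ≡ 0 (mod 5).
  Combine with x ≡ 12 (mod 17); new modulus lcm = 85.
    Write x = 0 + 5·t and substitute into x ≡ 12 (mod 17): 5·t ≡ 12 − 0 = 12 (mod 17).
    The inverse of 5 mod 17 is 7 (since 5·7 = 35 = 2·17 + 1), so t ≡ 7·12 = 84 ≡ 16 (mod 17).
    Then x = 0 + 5·16 = 80, valid modulo lcm(5, 17) = 85: x ≡ 80 (mod 85).
  Combine with x ≡ 0 (mod 4); new modulus lcm = 340.
    Write x = 80 + 85·t and substitute into x ≡ 0 (mod 4): 85·t ≡ 0 − 80 = -80 (mod 4).
    Reduce coefficients mod 4: 1·t ≡ 0 (mod 4).
    So t ≡ 0 (mod 4).
    Then x = 80 + 85·0 = 80, valid modulo lcm(85, 4) = 340: x ≡ 80 (mod 340).
  Combine with x ≡ 2 (mod 11); new modulus lcm = 3740.
    Write x = 80 + 340·t and substitute into x ≡ 2 (mod 11): 340·t ≡ 2 − 80 = -78 (mod 11).
    Reduce coefficients mod 11: 10·t ≡ 10 (mod 11).
    The inverse of 10 mod 11 is 10 (since 10·10 = 100 = 9·11 + 1), so t ≡ 10·10 = 100 ≡ 1 (mod 11).
    Then x = 80 + 340·1 = 420, valid modulo lcm(340, 11) = 3740: x ≡ 420 (mod 3740).
Verify against each original: 420 mod 5 = 0, 420 mod 17 = 12, 420 mod 4 = 0, 420 mod 11 = 2.

x ≡ 420 (mod 3740).


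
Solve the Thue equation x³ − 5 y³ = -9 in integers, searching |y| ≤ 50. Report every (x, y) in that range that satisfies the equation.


The equation is x³ - 5y³ = -9. For fixed y, x³ = 5·y³ − 9, so a solution requires the RHS to be a perfect cube.
Strategy: iterate y from -50 to 50, compute RHS = 5·y³ − 9, and check whether it is a (positive or negative) perfect cube.
Check small values of y:
  y = 0: RHS = -9 is not a perfect cube.
  y = 1: RHS = -4 is not a perfect cube.
  y = -1: RHS = -14 is not a perfect cube.
  y = 2: RHS = 31 is not a perfect cube.
  y = -2: RHS = -49 is not a perfect cube.
  y = 3: RHS = 126 is not a perfect cube.
  y = -3: RHS = -144 is not a perfect cube.
Continuing the search up to |y| = 50 finds no solutions either.
No (x, y) in the scanned range satisfies the equation.

No integer solutions with |y| ≤ 50.


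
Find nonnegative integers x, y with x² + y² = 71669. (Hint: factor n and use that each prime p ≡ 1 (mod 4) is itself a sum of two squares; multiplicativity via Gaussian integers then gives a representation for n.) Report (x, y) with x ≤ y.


Step 1: Factor n = 71669 = 13 · 37 · 149.
Step 2: Check the mod-4 condition on each prime factor: 13 ≡ 1 (mod 4), exponent 1; 37 ≡ 1 (mod 4), exponent 1; 149 ≡ 1 (mod 4), exponent 1.
All primes ≡ 3 (mod 4) appear to even exponent (or don't appear), so by the two-squares theorem n IS expressible as a sum of two squares.
Step 3: Build a representation. Here n = 13 · 37 · 149 is a product of primes ≡ 1 (mod 4). Each prime p ≡ 1 (mod 4) is itself a sum of two squares; find a² by testing p − a² for a perfect square:
  13: 13 − 1² = 12, 13 − 2² = 9 = 3² ⇒ 13 = 2² + 3².
  37: 37 − 1² = 36 = 6² ⇒ 37 = 1² + 6².
  149: 149 − 1² = 148, 149 − 2² = 145, 149 − 3² = 140, 149 − 4² = 133, 149 − 5² = 124, 149 − 6² = 113, 149 − 7² = 100 = 10² ⇒ 149 = 7² + 10².
  Combine using the Brahmagupta–Fibonacci identity (a² + b²)(c² + d²) = (ac − bd)² + (ad + bc)² = (ac + bd)² + (ad − bc)²:
  13 · 37 = 481: from (2² + 3²)(1² + 6²), take (2·1 − 3·6, 2·6 + 3·1) = (2 − 18, 12 + 3) = (-16, 15); dropping signs (only squares matter) gives (16, 15); check 16² + 15² = 256 + 225 = 481 ✓.
  481 · 149 = 71669: from (16² + 15²)(7² + 10²), take (16·7 − 15·10, 16·10 + 15·7) = (112 − 150, 160 + 105) = (-38, 265); dropping signs (only squares matter) gives (38, 265); check 38² + 265² = 1444 + 70225 = 71669 ✓.
Step 4: Order so x ≤ y and verify: 38² + 265² = 1444 + 70225 = 71669 = n. ✓

n = 71669 = 38² + 265² (one valid representation with x ≤ y).


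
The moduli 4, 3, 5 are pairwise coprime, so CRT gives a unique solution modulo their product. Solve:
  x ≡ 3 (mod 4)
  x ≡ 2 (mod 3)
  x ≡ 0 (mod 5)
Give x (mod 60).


Moduli 4, 3, 5 are pairwise coprime; by CRT there is a unique solution modulo M = 4 · 3 · 5 = 60.
Solve pairwise, accumulating the modulus:
  Start with x ≡ 3 (mod 4).
  Combine with x ≡ 2 (mod 3): since gcd(4, 3) = 1, we get a unique residue mod 12.
    Write x = 3 + 4·t and substitute into x ≡ 2 (mod 3): 4·t ≡ 2 − 3 = -1 (mod 3).
    Reduce coefficients mod 3: 1·t ≡ 2 (mod 3).
    So t ≡ 2 (mod 3).
    Then x = 3 + 4·2 = 11, valid modulo lcm(4, 3) = 12: x ≡ 11 (mod 12).
  Combine with x ≡ 0 (mod 5): since gcd(12, 5) = 1, we get a unique residue mod 60.
    Write x = 11 + 12·t and substitute into x ≡ 0 (mod 5): 12·t ≡ 0 − 11 = -11 (mod 5).
    Reduce coefficients mod 5: 2·t ≡ 4 (mod 5).
    The inverse of 2 mod 5 is 3 (since 2·3 = 6 = 1·5 + 1), so t ≡ 3·4 = 12 ≡ 2 (mod 5).
    Then x = 11 + 12·2 = 35, valid modulo lcm(12, 5) = 60: x ≡ 35 (mod 60).
Verify: 35 mod 4 = 3 ✓, 35 mod 3 = 2 ✓, 35 mod 5 = 0 ✓.

x ≡ 35 (mod 60).


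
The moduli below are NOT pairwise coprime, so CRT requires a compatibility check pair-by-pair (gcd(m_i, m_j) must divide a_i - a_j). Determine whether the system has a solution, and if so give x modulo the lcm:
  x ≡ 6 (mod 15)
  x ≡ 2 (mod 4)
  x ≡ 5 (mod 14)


Moduli 15, 4, 14 are not pairwise coprime, so CRT works modulo lcm(m_i) when all pairwise compatibility conditions hold.
Pairwise compatibility: gcd(m_i, m_j) must divide a_i - a_j for every pair.
Merge one congruence at a time:
  Start: x ≡ 6 (mod 15).
  Combine with x ≡ 2 (mod 4): gcd(15, 4) = 1; 2 - 6 = -4, which IS divisible by 1, so compatible.
    Write x = 6 + 15·t and substitute into x ≡ 2 (mod 4): 15·t ≡ 2 − 6 = -4 (mod 4).
    Reduce coefficients mod 4: 3·t ≡ 0 (mod 4).
    The inverse of 3 mod 4 is 3 (since 3·3 = 9 = 2·4 + 1), so t ≡ 3·0 = 0 ≡ 0 (mod 4).
    Then x = 6 + 15·0 = 6, valid modulo lcm(15, 4) = 60: x ≡ 6 (mod 60).
  Combine with x ≡ 5 (mod 14): gcd(60, 14) = 2, and 5 - 6 = -1 is NOT divisible by 2.
    ⇒ system is inconsistent (no integer solution).

No solution (the system is inconsistent).


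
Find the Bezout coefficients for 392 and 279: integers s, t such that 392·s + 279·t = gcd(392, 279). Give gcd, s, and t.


Euclidean algorithm on (392, 279) — divide until remainder is 0:
  392 = 1 · 279 + 113
  279 = 2 · 113 + 53
  113 = 2 · 53 + 7
  53 = 7 · 7 + 4
  7 = 1 · 4 + 3
  4 = 1 · 3 + 1
  3 = 3 · 1 + 0
gcd(392, 279) = 1.
Track Bezout coefficients alongside the remainders: start with r₀ = 392 = a·1 + b·0 (s = 1, t = 0) and r₁ = 279 = a·0 + b·1 (s = 0, t = 1); each new remainder r_{k+1} = r_{k-1} − q_k·r_k inherits s_{k+1} = s_{k-1} − q_k·s_k, t_{k+1} = t_{k-1} − q_k·t_k, so r_k = a·s_k + b·t_k at every step:
  q = 1: r = 113, s = 1 − 1·0 = 1, t = 0 − 1·1 = -1  (check: 392·1 + 279·(-1) = 113)
  q = 2: r = 53, s = 0 − 2·1 = -2, t = 1 − 2·(-1) = 3  (check: 392·(-2) + 279·3 = 53)
  q = 2: r = 7, s = 1 − 2·(-2) = 5, t = -1 − 2·3 = -7  (check: 392·5 + 279·(-7) = 7)
  q = 7: r = 4, s = -2 − 7·5 = -37, t = 3 − 7·(-7) = 52  (check: 392·(-37) + 279·52 = 4)
  q = 1: r = 3, s = 5 − 1·(-37) = 42, t = -7 − 1·52 = -59  (check: 392·42 + 279·(-59) = 3)
  q = 1: r = 1, s = -37 − 1·42 = -79, t = 52 − 1·(-59) = 111  (check: 392·(-79) + 279·111 = 1)
The row with r = 1 (the gcd) gives the Bezout coefficients s = -79, t = 111.
Result: 392 · (-79) + 279 · (111) = 1.

gcd(392, 279) = 1; s = -79, t = 111 (check: 392·(-79) + 279·111 = 1).


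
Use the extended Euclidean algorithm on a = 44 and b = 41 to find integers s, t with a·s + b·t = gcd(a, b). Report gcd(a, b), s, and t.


Euclidean algorithm on (44, 41) — divide until remainder is 0:
  44 = 1 · 41 + 3
  41 = 13 · 3 + 2
  3 = 1 · 2 + 1
  2 = 2 · 1 + 0
gcd(44, 41) = 1.
Track Bezout coefficients alongside the remainders: start with r₀ = 44 = a·1 + b·0 (s = 1, t = 0) and r₁ = 41 = a·0 + b·1 (s = 0, t = 1); each new remainder r_{k+1} = r_{k-1} − q_k·r_k inherits s_{k+1} = s_{k-1} − q_k·s_k, t_{k+1} = t_{k-1} − q_k·t_k, so r_k = a·s_k + b·t_k at every step:
  q = 1: r = 3, s = 1 − 1·0 = 1, t = 0 − 1·1 = -1  (check: 44·1 + 41·(-1) = 3)
  q = 13: r = 2, s = 0 − 13·1 = -13, t = 1 − 13·(-1) = 14  (check: 44·(-13) + 41·14 = 2)
  q = 1: r = 1, s = 1 − 1·(-13) = 14, t = -1 − 1·14 = -15  (check: 44·14 + 41·(-15) = 1)
The row with r = 1 (the gcd) gives the Bezout coefficients s = 14, t = -15.
Result: 44 · (14) + 41 · (-15) = 1.

gcd(44, 41) = 1; s = 14, t = -15 (check: 44·14 + 41·(-15) = 1).


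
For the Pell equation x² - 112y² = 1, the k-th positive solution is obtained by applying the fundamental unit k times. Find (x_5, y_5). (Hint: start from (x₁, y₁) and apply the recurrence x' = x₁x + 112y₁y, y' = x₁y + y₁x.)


Step 1: Find the fundamental solution (x₁, y₁) of x² - 112y² = 1.
  Expand √112 as a continued fraction. a₀ = ⌊√112⌋ = 10; iterate m_{k+1} = d_k·a_k − m_k, d_{k+1} = (112 − m_{k+1}²)/d_k, a_{k+1} = ⌊(a₀ + m_{k+1})/d_{k+1}⌋ (starting m₀ = 0, d₀ = 1), with convergents p_k = a_k·p_{k-1} + p_{k-2}, q_k = a_k·q_{k-1} + q_{k-2} (p₋₁ = 1, q₋₁ = 0):
  k = 0: a₀ = 10; p₀/q₀ = 10/1; p₀² − 112·q₀² = 100 − 112 = -12.
  k = 1: m = 10, d = 12, a = ⌊(10 + 10)/12⌋ = 1; p/q = (1·10 + 1)/(1·1 + 0) = 11/1; p² − 112·q² = 121 − 112 = 9.
  k = 2: m = 2, d = 9, a = ⌊(10 + 2)/9⌋ = 1; p/q = (1·11 + 10)/(1·1 + 1) = 21/2; p² − 112·q² = 441 − 448 = -7.
  k = 3: m = 7, d = 7, a = ⌊(10 + 7)/7⌋ = 2; p/q = (2·21 + 11)/(2·2 + 1) = 53/5; p² − 112·q² = 2809 − 2800 = 9.
  k = 4: m = 7, d = 9, a = ⌊(10 + 7)/9⌋ = 1; p/q = (1·53 + 21)/(1·5 + 2) = 74/7; p² − 112·q² = 5476 − 5488 = -12.
  k = 5: m = 2, d = 12, a = ⌊(10 + 2)/12⌋ = 1; p/q = (1·74 + 53)/(1·7 + 5) = 127/12; p² − 112·q² = 16129 − 16128 = 1.
  The first convergent with p² − 112·q² = 1 gives the fundamental solution (x₁, y₁) = (127, 12).
Step 2: Apply the recurrence (x_{n+1}, y_{n+1}) = (x₁x_n + 112y₁y_n, x₁y_n + y₁x_n) repeatedly.
  From (x_1, y_1) = (127, 12): x_2 = 127·127 + 112·12·12 = 32257; y_2 = 127·12 + 12·127 = 3048.
  From (x_2, y_2) = (32257, 3048): x_3 = 127·32257 + 112·12·3048 = 8193151; y_3 = 127·3048 + 12·32257 = 774180.
  From (x_3, y_3) = (8193151, 774180): x_4 = 127·8193151 + 112·12·774180 = 2081028097; y_4 = 127·774180 + 12·8193151 = 196638672.
  From (x_4, y_4) = (2081028097, 196638672): x_5 = 127·2081028097 + 112·12·196638672 = 528572943487; y_5 = 127·196638672 + 12·2081028097 = 49945448508.
Step 3: Verify x_5² - 112·y_5² = 279389356586511295719169 - 279389356586511295719168 = 1 (should be 1). ✓

(x_1, y_1) = (127, 12); (x_5, y_5) = (528572943487, 49945448508).


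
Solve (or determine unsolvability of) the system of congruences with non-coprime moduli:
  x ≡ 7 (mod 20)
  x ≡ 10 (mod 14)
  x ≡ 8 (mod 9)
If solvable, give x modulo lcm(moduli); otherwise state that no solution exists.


Moduli 20, 14, 9 are not pairwise coprime, so CRT works modulo lcm(m_i) when all pairwise compatibility conditions hold.
Pairwise compatibility: gcd(m_i, m_j) must divide a_i - a_j for every pair.
Merge one congruence at a time:
  Start: x ≡ 7 (mod 20).
  Combine with x ≡ 10 (mod 14): gcd(20, 14) = 2, and 10 - 7 = 3 is NOT divisible by 2.
    ⇒ system is inconsistent (no integer solution).

No solution (the system is inconsistent).


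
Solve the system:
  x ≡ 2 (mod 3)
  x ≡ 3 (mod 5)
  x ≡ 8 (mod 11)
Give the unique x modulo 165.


Moduli 3, 5, 11 are pairwise coprime; by CRT there is a unique solution modulo M = 3 · 5 · 11 = 165.
Solve pairwise, accumulating the modulus:
  Start with x ≡ 2 (mod 3).
  Combine with x ≡ 3 (mod 5): since gcd(3, 5) = 1, we get a unique residue mod 15.
    Write x = 2 + 3·t and substitute into x ≡ 3 (mod 5): 3·t ≡ 3 − 2 = 1 (mod 5).
    The inverse of 3 mod 5 is 2 (since 3·2 = 6 = 1·5 + 1), so t ≡ 2·1 = 2 ≡ 2 (mod 5).
    Then x = 2 + 3·2 = 8, valid modulo lcm(3, 5) = 15: x ≡ 8 (mod 15).
  Combine with x ≡ 8 (mod 11): since gcd(15, 11) = 1, we get a unique residue mod 165.
    Write x = 8 + 15·t and substitute into x ≡ 8 (mod 11): 15·t ≡ 8 − 8 = 0 (mod 11).
    Reduce coefficients mod 11: 4·t ≡ 0 (mod 11).
    The inverse of 4 mod 11 is 3 (since 4·3 = 12 = 1·11 + 1), so t ≡ 3·0 = 0 ≡ 0 (mod 11).
    Then x = 8 + 15·0 = 8, valid modulo lcm(15, 11) = 165: x ≡ 8 (mod 165).
Verify: 8 mod 3 = 2 ✓, 8 mod 5 = 3 ✓, 8 mod 11 = 8 ✓.

x ≡ 8 (mod 165).


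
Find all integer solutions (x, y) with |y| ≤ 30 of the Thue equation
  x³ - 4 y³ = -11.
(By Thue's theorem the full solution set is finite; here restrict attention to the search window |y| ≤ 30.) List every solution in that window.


The equation is x³ - 4y³ = -11. For fixed y, x³ = 4·y³ − 11, so a solution requires the RHS to be a perfect cube.
Strategy: iterate y from -30 to 30, compute RHS = 4·y³ − 11, and check whether it is a (positive or negative) perfect cube.
Check small values of y:
  y = 0: RHS = -11 is not a perfect cube.
  y = 1: RHS = -7 is not a perfect cube.
  y = -1: RHS = -15 is not a perfect cube.
  y = 2: RHS = 21 is not a perfect cube.
  y = -2: RHS = -43 is not a perfect cube.
  y = 3: RHS = 97 is not a perfect cube.
  y = -3: RHS = -119 is not a perfect cube.
Continuing the search up to |y| = 30 finds no solutions either.
No (x, y) in the scanned range satisfies the equation.

No integer solutions with |y| ≤ 30.


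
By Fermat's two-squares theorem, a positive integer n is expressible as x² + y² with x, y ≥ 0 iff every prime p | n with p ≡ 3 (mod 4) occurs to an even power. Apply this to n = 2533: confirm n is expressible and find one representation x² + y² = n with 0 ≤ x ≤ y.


Step 1: Factor n = 2533 = 17 · 149.
Step 2: Check the mod-4 condition on each prime factor: 17 ≡ 1 (mod 4), exponent 1; 149 ≡ 1 (mod 4), exponent 1.
All primes ≡ 3 (mod 4) appear to even exponent (or don't appear), so by the two-squares theorem n IS expressible as a sum of two squares.
Step 3: Build a representation. Here n = 17 · 149 is a product of primes ≡ 1 (mod 4). Each prime p ≡ 1 (mod 4) is itself a sum of two squares; find a² by testing p − a² for a perfect square:
  17: 17 − 1² = 16 = 4² ⇒ 17 = 1² + 4².
  149: 149 − 1² = 148, 149 − 2² = 145, 149 − 3² = 140, 149 − 4² = 133, 149 − 5² = 124, 149 − 6² = 113, 149 − 7² = 100 = 10² ⇒ 149 = 7² + 10².
  Combine using the Brahmagupta–Fibonacci identity (a² + b²)(c² + d²) = (ac − bd)² + (ad + bc)² = (ac + bd)² + (ad − bc)²:
  17 · 149 = 2533: from (1² + 4²)(7² + 10²), take (1·7 − 4·10, 1·10 + 4·7) = (7 − 40, 10 + 28) = (-33, 38); dropping signs (only squares matter) gives (33, 38); check 33² + 38² = 1089 + 1444 = 2533 ✓.
Step 4: Order so x ≤ y and verify: 33² + 38² = 1089 + 1444 = 2533 = n. ✓

n = 2533 = 33² + 38² (one valid representation with x ≤ y).


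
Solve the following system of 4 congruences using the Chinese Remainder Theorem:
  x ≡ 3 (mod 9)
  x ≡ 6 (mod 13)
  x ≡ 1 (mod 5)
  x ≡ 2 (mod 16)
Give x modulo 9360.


Product of moduli M = 9 · 13 · 5 · 16 = 9360.
Merge one congruence at a time:
  Start: x ≡ 3 (mod 9).
  Combine with x ≡ 6 (mod 13); new modulus lcm = 117.
    Write x = 3 + 9·t and substitute into x ≡ 6 (mod 13): 9·t ≡ 6 − 3 = 3 (mod 13).
    The inverse of 9 mod 13 is 3 (since 9·3 = 27 = 2·13 + 1), so t ≡ 3·3 = 9 ≡ 9 (mod 13).
    Then x = 3 + 9·9 = 84, valid modulo lcm(9, 13) = 117: x ≡ 84 (mod 117).
  Combine with x ≡ 1 (mod 5); new modulus lcm = 585.
    Write x = 84 + 117·t and substitute into x ≡ 1 (mod 5): 117·t ≡ 1 − 84 = -83 (mod 5).
    Reduce coefficients mod 5: 2·t ≡ 2 (mod 5).
    The inverse of 2 mod 5 is 3 (since 2·3 = 6 = 1·5 + 1), so t ≡ 3·2 = 6 ≡ 1 (mod 5).
    Then x = 84 + 117·1 = 201, valid modulo lcm(117, 5) = 585: x ≡ 201 (mod 585).
  Combine with x ≡ 2 (mod 16); new modulus lcm = 9360.
    Write x = 201 + 585·t and substitute into x ≡ 2 (mod 16): 585·t ≡ 2 − 201 = -199 (mod 16).
    Reduce coefficients mod 16: 9·t ≡ 9 (mod 16).
    The inverse of 9 mod 16 is 9 (since 9·9 = 81 = 5·16 + 1), so t ≡ 9·9 = 81 ≡ 1 (mod 16).
    Then x = 201 + 585·1 = 786, valid modulo lcm(585, 16) = 9360: x ≡ 786 (mod 9360).
Verify against each original: 786 mod 9 = 3, 786 mod 13 = 6, 786 mod 5 = 1, 786 mod 16 = 2.

x ≡ 786 (mod 9360).


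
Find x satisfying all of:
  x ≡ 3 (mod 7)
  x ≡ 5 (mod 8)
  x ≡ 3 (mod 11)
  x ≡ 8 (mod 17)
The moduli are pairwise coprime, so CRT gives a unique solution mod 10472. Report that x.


Product of moduli M = 7 · 8 · 11 · 17 = 10472.
Merge one congruence at a time:
  Start: x ≡ 3 (mod 7).
  Combine with x ≡ 5 (mod 8); new modulus lcm = 56.
    Write x = 3 + 7·t and substitute into x ≡ 5 (mod 8): 7·t ≡ 5 − 3 = 2 (mod 8).
    The inverse of 7 mod 8 is 7 (since 7·7 = 49 = 6·8 + 1), so t ≡ 7·2 = 14 ≡ 6 (mod 8).
    Then x = 3 + 7·6 = 45, valid modulo lcm(7, 8) = 56: x ≡ 45 (mod 56).
  Combine with x ≡ 3 (mod 11); new modulus lcm = 616.
    Write x = 45 + 56·t and substitute into x ≡ 3 (mod 11): 56·t ≡ 3 − 45 = -42 (mod 11).
    Reduce coefficients mod 11: 1·t ≡ 2 (mod 11).
    So t ≡ 2 (mod 11).
    Then x = 45 + 56·2 = 157, valid modulo lcm(56, 11) = 616: x ≡ 157 (mod 616).
  Combine with x ≡ 8 (mod 17); new modulus lcm = 10472.
    Write x = 157 + 616·t and substitute into x ≡ 8 (mod 17): 616·t ≡ 8 − 157 = -149 (mod 17).
    Reduce coefficients mod 17: 4·t ≡ 4 (mod 17).
    The inverse of 4 mod 17 is 13 (since 4·13 = 52 = 3·17 + 1), so t ≡ 13·4 = 52 ≡ 1 (mod 17).
    Then x = 157 + 616·1 = 773, valid modulo lcm(616, 17) = 10472: x ≡ 773 (mod 10472).
Verify against each original: 773 mod 7 = 3, 773 mod 8 = 5, 773 mod 11 = 3, 773 mod 17 = 8.

x ≡ 773 (mod 10472).


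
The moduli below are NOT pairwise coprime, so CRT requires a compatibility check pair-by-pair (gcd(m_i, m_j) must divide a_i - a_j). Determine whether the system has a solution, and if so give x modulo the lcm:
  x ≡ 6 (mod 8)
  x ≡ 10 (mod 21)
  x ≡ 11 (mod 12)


Moduli 8, 21, 12 are not pairwise coprime, so CRT works modulo lcm(m_i) when all pairwise compatibility conditions hold.
Pairwise compatibility: gcd(m_i, m_j) must divide a_i - a_j for every pair.
Merge one congruence at a time:
  Start: x ≡ 6 (mod 8).
  Combine with x ≡ 10 (mod 21): gcd(8, 21) = 1; 10 - 6 = 4, which IS divisible by 1, so compatible.
    Write x = 6 + 8·t and substitute into x ≡ 10 (mod 21): 8·t ≡ 10 − 6 = 4 (mod 21).
    The inverse of 8 mod 21 is 8 (since 8·8 = 64 = 3·21 + 1), so t ≡ 8·4 = 32 ≡ 11 (mod 21).
    Then x = 6 + 8·11 = 94, valid modulo lcm(8, 21) = 168: x ≡ 94 (mod 168).
  Combine with x ≡ 11 (mod 12): gcd(168, 12) = 12, and 11 - 94 = -83 is NOT divisible by 12.
    ⇒ system is inconsistent (no integer solution).

No solution (the system is inconsistent).


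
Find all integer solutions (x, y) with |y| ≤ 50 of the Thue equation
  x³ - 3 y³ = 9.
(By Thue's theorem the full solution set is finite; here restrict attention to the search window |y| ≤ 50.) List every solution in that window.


The equation is x³ - 3y³ = 9. For fixed y, x³ = 3·y³ + 9, so a solution requires the RHS to be a perfect cube.
Strategy: iterate y from -50 to 50, compute RHS = 3·y³ + 9, and check whether it is a (positive or negative) perfect cube.
Check small values of y:
  y = 0: RHS = 9 is not a perfect cube.
  y = 1: RHS = 12 is not a perfect cube.
  y = -1: RHS = 6 is not a perfect cube.
  y = 2: RHS = 33 is not a perfect cube.
  y = -2: RHS = -15 is not a perfect cube.
  y = 3: RHS = 90 is not a perfect cube.
  y = -3: RHS = -72 is not a perfect cube.
Continuing the search up to |y| = 50 finds no solutions either.
No (x, y) in the scanned range satisfies the equation.

No integer solutions with |y| ≤ 50.


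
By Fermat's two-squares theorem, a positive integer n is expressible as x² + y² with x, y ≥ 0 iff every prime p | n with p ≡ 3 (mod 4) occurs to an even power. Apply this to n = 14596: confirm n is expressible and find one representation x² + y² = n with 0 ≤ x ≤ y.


Step 1: Factor n = 14596 = 2^2 · 41 · 89.
Step 2: Check the mod-4 condition on each prime factor: 2 = 2 (special); 41 ≡ 1 (mod 4), exponent 1; 89 ≡ 1 (mod 4), exponent 1.
All primes ≡ 3 (mod 4) appear to even exponent (or don't appear), so by the two-squares theorem n IS expressible as a sum of two squares.
Step 3: Build a representation. Group n = k² · m with k = 2 and m = 41 · 89 = 3649 (a product of primes ≡ 1 (mod 4)); a representation of m scales to one of n via (k·x)² + (k·y)² = k²(x² + y²). Each prime p ≡ 1 (mod 4) is itself a sum of two squares; find a² by testing p − a² for a perfect square:
  41: 41 − 1² = 40, 41 − 2² = 37, 41 − 3² = 32, 41 − 4² = 25 = 5² ⇒ 41 = 4² + 5².
  89: 89 − 1² = 88, 89 − 2² = 85, 89 − 3² = 80, 89 − 4² = 73, 89 − 5² = 64 = 8² ⇒ 89 = 5² + 8².
  Combine using the Brahmagupta–Fibonacci identity (a² + b²)(c² + d²) = (ac − bd)² + (ad + bc)² = (ac + bd)² + (ad − bc)²:
  41 · 89 = 3649: from (4² + 5²)(5² + 8²), take (4·5 − 5·8, 4·8 + 5·5) = (20 − 40, 32 + 25) = (-20, 57); dropping signs (only squares matter) gives (20, 57); check 20² + 57² = 400 + 3249 = 3649 ✓.
  Scale by k = 2: (2·20, 2·57) = (40, 114).
Step 4: Order so x ≤ y and verify: 40² + 114² = 1600 + 12996 = 14596 = n. ✓

n = 14596 = 40² + 114² (one valid representation with x ≤ y).


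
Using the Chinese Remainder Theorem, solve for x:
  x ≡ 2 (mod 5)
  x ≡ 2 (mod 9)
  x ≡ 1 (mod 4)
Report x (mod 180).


Moduli 5, 9, 4 are pairwise coprime; by CRT there is a unique solution modulo M = 5 · 9 · 4 = 180.
Solve pairwise, accumulating the modulus:
  Start with x ≡ 2 (mod 5).
  Combine with x ≡ 2 (mod 9): since gcd(5, 9) = 1, we get a unique residue mod 45.
    Write x = 2 + 5·t and substitute into x ≡ 2 (mod 9): 5·t ≡ 2 − 2 = 0 (mod 9).
    The inverse of 5 mod 9 is 2 (since 5·2 = 10 = 1·9 + 1), so t ≡ 2·0 = 0 ≡ 0 (mod 9).
    Then x = 2 + 5·0 = 2, valid modulo lcm(5, 9) = 45: x ≡ 2 (mod 45).
  Combine with x ≡ 1 (mod 4): since gcd(45, 4) = 1, we get a unique residue mod 180.
    Write x = 2 + 45·t and substitute into x ≡ 1 (mod 4): 45·t ≡ 1 − 2 = -1 (mod 4).
    Reduce coefficients mod 4: 1·t ≡ 3 (mod 4).
    So t ≡ 3 (mod 4).
    Then x = 2 + 45·3 = 137, valid modulo lcm(45, 4) = 180: x ≡ 137 (mod 180).
Verify: 137 mod 5 = 2 ✓, 137 mod 9 = 2 ✓, 137 mod 4 = 1 ✓.

x ≡ 137 (mod 180).
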